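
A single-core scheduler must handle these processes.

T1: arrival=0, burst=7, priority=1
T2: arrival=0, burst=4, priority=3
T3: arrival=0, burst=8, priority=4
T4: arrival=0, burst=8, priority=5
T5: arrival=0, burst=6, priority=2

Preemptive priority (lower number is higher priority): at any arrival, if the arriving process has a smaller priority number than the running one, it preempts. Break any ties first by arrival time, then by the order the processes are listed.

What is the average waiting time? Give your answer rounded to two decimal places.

12.40

Gantt: | T1 0-7 | T5 7-13 | T2 13-17 | T3 17-25 | T4 25-33 |
Completion: T1=7  T2=17  T3=25  T4=33  T5=13
Turnaround (C−A): T1=7  T2=17  T3=25  T4=33  T5=13
Waiting times: T1=0, T2=13, T3=17, T4=25, T5=7
Average waiting = (0+13+17+25+7) / 5 = 62/5 = 12.40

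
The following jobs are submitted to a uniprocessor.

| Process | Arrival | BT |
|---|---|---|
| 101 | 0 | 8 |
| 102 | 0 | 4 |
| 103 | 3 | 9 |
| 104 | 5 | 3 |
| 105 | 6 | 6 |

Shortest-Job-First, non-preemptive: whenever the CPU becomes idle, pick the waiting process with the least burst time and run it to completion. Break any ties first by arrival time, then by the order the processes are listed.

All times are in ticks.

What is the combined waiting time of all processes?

38

Gantt: | 102 0-4 | 101 4-12 | 104 12-15 | 105 15-21 | 103 21-30 |
Completion: 101=12  102=4  103=30  104=15  105=21
Turnaround (C−A): 101=12  102=4  103=27  104=10  105=15
Waiting = turnaround − burst: 101=4, 102=0, 103=18, 104=7, 105=9
Total waiting = 4 + 0 + 18 + 7 + 9 = 38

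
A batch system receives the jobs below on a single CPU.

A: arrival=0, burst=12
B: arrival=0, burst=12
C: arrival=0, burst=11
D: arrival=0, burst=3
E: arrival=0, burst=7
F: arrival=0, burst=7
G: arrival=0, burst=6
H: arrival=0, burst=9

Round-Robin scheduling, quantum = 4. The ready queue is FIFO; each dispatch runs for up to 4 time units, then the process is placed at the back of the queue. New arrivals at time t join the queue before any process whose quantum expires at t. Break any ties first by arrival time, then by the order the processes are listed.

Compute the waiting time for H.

Schedule: | A 0-4 | B 4-8 | C 8-12 | D 12-15 | E 15-19 | F 19-23 | G 23-27 | H 27-31 | A 31-35 | B 35-39 | C 39-43 | E 43-46 | F 46-49 | G 49-51 | H 51-55 | A 55-59 | B 59-63 | C 63-66 | H 66-67 |
Completion: A=59  B=63  C=66  D=15  E=46  F=49  G=51  H=67
Waiting(H) = turnaround − burst = 67 − 9 = 58

58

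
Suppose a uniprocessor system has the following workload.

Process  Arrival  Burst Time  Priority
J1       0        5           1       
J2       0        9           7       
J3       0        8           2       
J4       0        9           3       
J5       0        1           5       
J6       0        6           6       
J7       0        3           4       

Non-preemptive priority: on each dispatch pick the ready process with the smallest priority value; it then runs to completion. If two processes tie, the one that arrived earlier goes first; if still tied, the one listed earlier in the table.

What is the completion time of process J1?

5

Timeline: | J1 0-5 | J3 5-13 | J4 13-22 | J7 22-25 | J5 25-26 | J6 26-32 | J2 32-41 |
Completion: J1=5  J2=41  J3=13  J4=22  J5=26  J6=32  J7=25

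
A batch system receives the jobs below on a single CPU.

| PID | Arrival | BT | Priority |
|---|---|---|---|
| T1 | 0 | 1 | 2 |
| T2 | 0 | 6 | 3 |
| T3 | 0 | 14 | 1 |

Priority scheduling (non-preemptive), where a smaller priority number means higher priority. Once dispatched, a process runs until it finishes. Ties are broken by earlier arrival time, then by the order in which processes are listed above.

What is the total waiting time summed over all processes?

Timeline: | T3 0-14 | T1 14-15 | T2 15-21 |
Completion: T1=15  T2=21  T3=14
Turnaround (C−A): T1=15  T2=21  T3=14
Waiting = turnaround − burst: T1=14, T2=15, T3=0
Total waiting = 14 + 15 + 0 = 29

29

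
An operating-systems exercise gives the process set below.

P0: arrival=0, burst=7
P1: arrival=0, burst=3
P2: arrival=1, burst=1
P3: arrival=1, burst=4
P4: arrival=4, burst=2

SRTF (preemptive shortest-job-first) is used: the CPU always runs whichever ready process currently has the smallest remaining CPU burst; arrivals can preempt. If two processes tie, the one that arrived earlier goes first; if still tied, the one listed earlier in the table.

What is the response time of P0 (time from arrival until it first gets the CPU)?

10

Timeline: | P1 0-1 | P2 1-2 | P1 2-4 | P4 4-6 | P3 6-10 | P0 10-17 |
Completion: P0=17  P1=4  P2=2  P3=10  P4=6
Turnaround (C−A): P0=17  P1=4  P2=1  P3=9  P4=2
Response(P0) = first start − arrival = 10 − 0 = 10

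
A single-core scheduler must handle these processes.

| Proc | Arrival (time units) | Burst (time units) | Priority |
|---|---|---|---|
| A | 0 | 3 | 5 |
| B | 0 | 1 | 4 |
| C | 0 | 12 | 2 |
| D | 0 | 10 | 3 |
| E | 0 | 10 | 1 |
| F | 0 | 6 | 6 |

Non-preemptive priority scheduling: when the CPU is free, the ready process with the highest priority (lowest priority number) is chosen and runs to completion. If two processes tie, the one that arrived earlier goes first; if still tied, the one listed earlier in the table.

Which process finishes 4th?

Gantt: | E 0-10 | C 10-22 | D 22-32 | B 32-33 | A 33-36 | F 36-42 |
Completion: A=36  B=33  C=22  D=32  E=10  F=42
Turnaround (C−A): A=36  B=33  C=22  D=32  E=10  F=42
Finish order: E → C → D → B → A → F

B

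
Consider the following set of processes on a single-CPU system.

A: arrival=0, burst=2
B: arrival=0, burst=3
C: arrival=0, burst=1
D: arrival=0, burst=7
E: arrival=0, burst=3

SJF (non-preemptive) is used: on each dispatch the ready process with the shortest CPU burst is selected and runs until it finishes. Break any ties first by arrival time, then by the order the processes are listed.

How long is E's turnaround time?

Timeline: | C 0-1 | A 1-3 | B 3-6 | E 6-9 | D 9-16 |
Completion: A=3  B=6  C=1  D=16  E=9
Turnaround(E) = completion − arrival = 9 − 0 = 9

9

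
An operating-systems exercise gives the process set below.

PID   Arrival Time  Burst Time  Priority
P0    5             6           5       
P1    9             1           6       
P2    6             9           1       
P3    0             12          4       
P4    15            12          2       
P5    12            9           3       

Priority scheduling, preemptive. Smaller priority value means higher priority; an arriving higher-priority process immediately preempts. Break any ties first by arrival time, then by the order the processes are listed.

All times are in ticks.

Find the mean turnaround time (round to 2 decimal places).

Gantt: | P3 0-6 | P2 6-15 | P4 15-27 | P5 27-36 | P3 36-42 | P0 42-48 | P1 48-49 |
Completion: P0=48  P1=49  P2=15  P3=42  P4=27  P5=36
Turnaround times: P0=43, P1=40, P2=9, P3=42, P4=12, P5=24
Average turnaround = (43+40+9+42+12+24) / 6 = 170/6 = 28.33

28.33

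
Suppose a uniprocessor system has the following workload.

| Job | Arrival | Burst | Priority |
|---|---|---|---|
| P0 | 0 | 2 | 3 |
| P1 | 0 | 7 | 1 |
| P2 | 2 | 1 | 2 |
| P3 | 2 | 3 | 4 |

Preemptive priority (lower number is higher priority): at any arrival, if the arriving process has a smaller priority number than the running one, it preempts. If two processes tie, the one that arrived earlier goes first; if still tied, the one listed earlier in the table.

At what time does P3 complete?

Schedule: | P1 0-7 | P2 7-8 | P0 8-10 | P3 10-13 |
Completion: P0=10  P1=7  P2=8  P3=13
Turnaround (C−A): P0=10  P1=7  P2=6  P3=11

13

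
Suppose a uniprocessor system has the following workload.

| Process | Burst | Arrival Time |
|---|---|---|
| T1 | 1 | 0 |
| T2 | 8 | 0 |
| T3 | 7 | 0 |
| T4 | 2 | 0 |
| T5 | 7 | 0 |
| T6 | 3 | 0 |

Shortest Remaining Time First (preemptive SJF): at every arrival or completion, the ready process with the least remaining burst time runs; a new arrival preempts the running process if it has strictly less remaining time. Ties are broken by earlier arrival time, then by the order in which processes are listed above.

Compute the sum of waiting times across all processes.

43

Timeline: | T1 0-1 | T4 1-3 | T6 3-6 | T3 6-13 | T5 13-20 | T2 20-28 |
Completion: T1=1  T2=28  T3=13  T4=3  T5=20  T6=6
Turnaround (C−A): T1=1  T2=28  T3=13  T4=3  T5=20  T6=6
Waiting = turnaround − burst: T1=0, T2=20, T3=6, T4=1, T5=13, T6=3
Total waiting = 0 + 20 + 6 + 1 + 13 + 3 = 43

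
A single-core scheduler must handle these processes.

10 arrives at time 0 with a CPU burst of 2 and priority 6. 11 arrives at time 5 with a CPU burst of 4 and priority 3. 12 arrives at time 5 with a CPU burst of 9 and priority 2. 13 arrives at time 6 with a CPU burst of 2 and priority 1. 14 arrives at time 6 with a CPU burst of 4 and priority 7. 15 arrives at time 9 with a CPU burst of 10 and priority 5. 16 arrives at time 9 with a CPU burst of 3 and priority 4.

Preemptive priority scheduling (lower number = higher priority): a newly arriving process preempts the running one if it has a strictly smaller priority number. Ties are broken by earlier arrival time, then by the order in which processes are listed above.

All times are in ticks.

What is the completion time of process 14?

37

Schedule: | 10 0-2 | idle 2-5 | 12 5-6 | 13 6-8 | 12 8-16 | 11 16-20 | 16 20-23 | 15 23-33 | 14 33-37 |
Completion: 10=2  11=20  12=16  13=8  14=37  15=33  16=23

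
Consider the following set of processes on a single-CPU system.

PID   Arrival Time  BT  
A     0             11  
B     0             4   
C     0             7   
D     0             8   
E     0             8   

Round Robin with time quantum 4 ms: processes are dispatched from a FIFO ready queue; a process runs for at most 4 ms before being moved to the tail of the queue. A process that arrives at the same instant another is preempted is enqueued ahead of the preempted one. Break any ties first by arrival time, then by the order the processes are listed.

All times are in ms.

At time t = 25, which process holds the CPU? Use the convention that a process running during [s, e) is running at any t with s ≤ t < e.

C

Schedule: | A 0-4 | B 4-8 | C 8-12 | D 12-16 | E 16-20 | A 20-24 | C 24-27 | D 27-31 | E 31-35 | A 35-38 |
Completion: A=38  B=8  C=27  D=31  E=35
Turnaround (C−A): A=38  B=8  C=27  D=31  E=35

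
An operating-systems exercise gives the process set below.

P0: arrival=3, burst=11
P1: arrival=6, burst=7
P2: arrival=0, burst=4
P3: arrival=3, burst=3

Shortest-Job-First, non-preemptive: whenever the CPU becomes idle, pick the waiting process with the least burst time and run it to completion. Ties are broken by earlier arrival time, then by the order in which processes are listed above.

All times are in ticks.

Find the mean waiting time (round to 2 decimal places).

Gantt: | P2 0-4 | P3 4-7 | P1 7-14 | P0 14-25 |
Completion: P0=25  P1=14  P2=4  P3=7
Turnaround (C−A): P0=22  P1=8  P2=4  P3=4
Waiting times: P0=11, P1=1, P2=0, P3=1
Average waiting = (11+1+0+1) / 4 = 13/4 = 3.25

3.25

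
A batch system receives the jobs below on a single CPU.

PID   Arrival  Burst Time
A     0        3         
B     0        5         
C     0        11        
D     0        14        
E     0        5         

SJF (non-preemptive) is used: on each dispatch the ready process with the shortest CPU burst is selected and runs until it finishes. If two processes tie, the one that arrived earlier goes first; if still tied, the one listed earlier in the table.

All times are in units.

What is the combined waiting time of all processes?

Timeline: | A 0-3 | B 3-8 | E 8-13 | C 13-24 | D 24-38 |
Completion: A=3  B=8  C=24  D=38  E=13
Waiting = turnaround − burst: A=0, B=3, C=13, D=24, E=8
Total waiting = 0 + 3 + 13 + 24 + 8 = 48

48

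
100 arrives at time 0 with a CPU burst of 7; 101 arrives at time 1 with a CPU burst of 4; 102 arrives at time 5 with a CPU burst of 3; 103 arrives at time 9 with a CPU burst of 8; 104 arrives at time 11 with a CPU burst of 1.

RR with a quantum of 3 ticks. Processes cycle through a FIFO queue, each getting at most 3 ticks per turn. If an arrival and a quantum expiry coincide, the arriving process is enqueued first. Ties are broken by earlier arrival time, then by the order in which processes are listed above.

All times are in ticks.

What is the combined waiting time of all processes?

34

Gantt: | 100 0-3 | 101 3-6 | 100 6-9 | 102 9-12 | 101 12-13 | 103 13-16 | 100 16-17 | 104 17-18 | 103 18-23 |
Completion: 100=17  101=13  102=12  103=23  104=18
Waiting = turnaround − burst: 100=10, 101=8, 102=4, 103=6, 104=6
Total waiting = 10 + 8 + 4 + 6 + 6 = 34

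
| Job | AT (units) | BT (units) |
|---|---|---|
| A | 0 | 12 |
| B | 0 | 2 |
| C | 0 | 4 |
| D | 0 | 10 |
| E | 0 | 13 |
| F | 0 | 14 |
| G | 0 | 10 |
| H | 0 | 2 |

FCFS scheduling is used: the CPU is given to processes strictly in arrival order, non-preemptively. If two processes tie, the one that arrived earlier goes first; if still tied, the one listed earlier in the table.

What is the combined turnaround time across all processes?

300

Timeline: | A 0-12 | B 12-14 | C 14-18 | D 18-28 | E 28-41 | F 41-55 | G 55-65 | H 65-67 |
Completion: A=12  B=14  C=18  D=28  E=41  F=55  G=65  H=67
Turnaround (C−A): A=12  B=14  C=18  D=28  E=41  F=55  G=65  H=67
Turnaround = completion − arrival: A=12, B=14, C=18, D=28, E=41, F=55, G=65, H=67
Total turnaround = 12 + 14 + 18 + 28 + 41 + 55 + 65 + 67 = 300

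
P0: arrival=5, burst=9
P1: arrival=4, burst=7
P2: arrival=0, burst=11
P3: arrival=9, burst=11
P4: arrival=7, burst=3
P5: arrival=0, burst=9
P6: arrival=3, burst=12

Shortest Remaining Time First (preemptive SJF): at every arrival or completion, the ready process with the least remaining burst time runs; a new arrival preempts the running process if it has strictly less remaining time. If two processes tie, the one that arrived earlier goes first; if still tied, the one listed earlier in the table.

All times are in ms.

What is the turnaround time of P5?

Timeline: | P5 0-9 | P4 9-12 | P1 12-19 | P0 19-28 | P2 28-39 | P3 39-50 | P6 50-62 |
Completion: P0=28  P1=19  P2=39  P3=50  P4=12  P5=9  P6=62
Turnaround(P5) = completion − arrival = 9 − 0 = 9

9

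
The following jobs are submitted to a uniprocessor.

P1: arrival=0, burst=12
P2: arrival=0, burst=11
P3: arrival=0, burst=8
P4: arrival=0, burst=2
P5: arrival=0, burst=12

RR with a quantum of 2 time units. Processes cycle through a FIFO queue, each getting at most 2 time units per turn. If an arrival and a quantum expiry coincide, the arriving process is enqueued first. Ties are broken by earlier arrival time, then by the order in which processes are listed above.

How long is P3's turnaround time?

32

Gantt: | P1 0-2 | P2 2-4 | P3 4-6 | P4 6-8 | P5 8-10 | P1 10-12 | P2 12-14 | P3 14-16 | P5 16-18 | P1 18-20 | P2 20-22 | P3 22-24 | P5 24-26 | P1 26-28 | P2 28-30 | P3 30-32 | P5 32-34 | P1 34-36 | P2 36-38 | P5 38-40 | P1 40-42 | P2 42-43 | P5 43-45 |
Completion: P1=42  P2=43  P3=32  P4=8  P5=45
Turnaround(P3) = completion − arrival = 32 − 0 = 32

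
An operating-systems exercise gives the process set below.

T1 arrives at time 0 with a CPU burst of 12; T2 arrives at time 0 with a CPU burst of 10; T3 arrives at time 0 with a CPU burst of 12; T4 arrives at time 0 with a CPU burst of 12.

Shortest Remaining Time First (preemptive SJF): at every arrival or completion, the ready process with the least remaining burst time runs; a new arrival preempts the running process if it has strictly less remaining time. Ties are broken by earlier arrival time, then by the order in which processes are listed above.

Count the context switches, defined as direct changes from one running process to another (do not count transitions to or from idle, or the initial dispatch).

3

Gantt: | T2 0-10 | T1 10-22 | T3 22-34 | T4 34-46 |
Completion: T1=22  T2=10  T3=34  T4=46
Turnaround (C−A): T1=22  T2=10  T3=34  T4=46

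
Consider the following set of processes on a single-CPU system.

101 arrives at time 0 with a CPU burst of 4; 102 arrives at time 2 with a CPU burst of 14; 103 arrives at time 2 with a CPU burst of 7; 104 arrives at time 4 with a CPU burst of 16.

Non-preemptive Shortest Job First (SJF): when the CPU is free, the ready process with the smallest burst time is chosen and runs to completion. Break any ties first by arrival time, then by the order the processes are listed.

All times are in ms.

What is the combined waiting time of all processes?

Schedule: | 101 0-4 | 103 4-11 | 102 11-25 | 104 25-41 |
Completion: 101=4  102=25  103=11  104=41
Waiting = turnaround − burst: 101=0, 102=9, 103=2, 104=21
Total waiting = 0 + 9 + 2 + 21 = 32

32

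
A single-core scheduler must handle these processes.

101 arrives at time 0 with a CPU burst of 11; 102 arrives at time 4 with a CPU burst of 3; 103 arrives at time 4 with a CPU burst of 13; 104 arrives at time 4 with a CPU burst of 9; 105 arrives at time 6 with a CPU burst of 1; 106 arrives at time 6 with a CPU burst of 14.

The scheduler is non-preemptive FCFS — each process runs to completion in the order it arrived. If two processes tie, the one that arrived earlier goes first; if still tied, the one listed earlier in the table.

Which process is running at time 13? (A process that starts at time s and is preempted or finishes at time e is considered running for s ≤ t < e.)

102

Schedule: | 101 0-11 | 102 11-14 | 103 14-27 | 104 27-36 | 105 36-37 | 106 37-51 |
Completion: 101=11  102=14  103=27  104=36  105=37  106=51
Turnaround (C−A): 101=11  102=10  103=23  104=32  105=31  106=45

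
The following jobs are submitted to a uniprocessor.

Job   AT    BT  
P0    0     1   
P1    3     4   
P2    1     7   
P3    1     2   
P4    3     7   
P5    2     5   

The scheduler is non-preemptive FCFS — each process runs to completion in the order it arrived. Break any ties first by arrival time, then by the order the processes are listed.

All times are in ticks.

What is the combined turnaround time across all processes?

69

Schedule: | P0 0-1 | P2 1-8 | P3 8-10 | P5 10-15 | P1 15-19 | P4 19-26 |
Completion: P0=1  P1=19  P2=8  P3=10  P4=26  P5=15
Turnaround (C−A): P0=1  P1=16  P2=7  P3=9  P4=23  P5=13
Turnaround = completion − arrival: P0=1, P1=16, P2=7, P3=9, P4=23, P5=13
Total turnaround = 1 + 16 + 7 + 9 + 23 + 13 = 69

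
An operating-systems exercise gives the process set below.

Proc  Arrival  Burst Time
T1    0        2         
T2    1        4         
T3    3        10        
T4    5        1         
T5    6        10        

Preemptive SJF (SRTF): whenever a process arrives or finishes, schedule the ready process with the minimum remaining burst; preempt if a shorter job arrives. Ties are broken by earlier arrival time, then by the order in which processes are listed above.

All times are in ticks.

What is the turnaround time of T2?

5

Timeline: | T1 0-2 | T2 2-6 | T4 6-7 | T3 7-17 | T5 17-27 |
Completion: T1=2  T2=6  T3=17  T4=7  T5=27
Turnaround (C−A): T1=2  T2=5  T3=14  T4=2  T5=21
Turnaround(T2) = completion − arrival = 6 − 1 = 5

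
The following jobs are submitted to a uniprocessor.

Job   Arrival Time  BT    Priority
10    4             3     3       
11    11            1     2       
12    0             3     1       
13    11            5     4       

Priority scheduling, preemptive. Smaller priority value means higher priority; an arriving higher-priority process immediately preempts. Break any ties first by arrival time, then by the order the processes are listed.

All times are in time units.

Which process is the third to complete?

Gantt: | 12 0-3 | idle 3-4 | 10 4-7 | idle 7-11 | 11 11-12 | 13 12-17 |
Completion: 10=7  11=12  12=3  13=17
Finish order: 12 → 10 → 11 → 13

11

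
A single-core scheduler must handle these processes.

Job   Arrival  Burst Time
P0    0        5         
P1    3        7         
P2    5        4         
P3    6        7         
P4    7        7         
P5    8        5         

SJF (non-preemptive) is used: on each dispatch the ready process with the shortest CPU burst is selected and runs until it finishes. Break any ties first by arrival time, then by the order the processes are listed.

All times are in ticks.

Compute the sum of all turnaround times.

83

Schedule: | P0 0-5 | P2 5-9 | P5 9-14 | P1 14-21 | P3 21-28 | P4 28-35 |
Completion: P0=5  P1=21  P2=9  P3=28  P4=35  P5=14
Turnaround (C−A): P0=5  P1=18  P2=4  P3=22  P4=28  P5=6
Turnaround = completion − arrival: P0=5, P1=18, P2=4, P3=22, P4=28, P5=6
Total turnaround = 5 + 18 + 4 + 22 + 28 + 6 = 83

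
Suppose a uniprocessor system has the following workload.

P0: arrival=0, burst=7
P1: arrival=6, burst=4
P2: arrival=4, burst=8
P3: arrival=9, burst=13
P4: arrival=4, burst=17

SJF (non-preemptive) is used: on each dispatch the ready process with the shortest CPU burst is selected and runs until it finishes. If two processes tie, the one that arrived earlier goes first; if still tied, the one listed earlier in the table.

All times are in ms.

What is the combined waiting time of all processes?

46

Schedule: | P0 0-7 | P1 7-11 | P2 11-19 | P3 19-32 | P4 32-49 |
Completion: P0=7  P1=11  P2=19  P3=32  P4=49
Waiting = turnaround − burst: P0=0, P1=1, P2=7, P3=10, P4=28
Total waiting = 0 + 1 + 7 + 10 + 28 = 46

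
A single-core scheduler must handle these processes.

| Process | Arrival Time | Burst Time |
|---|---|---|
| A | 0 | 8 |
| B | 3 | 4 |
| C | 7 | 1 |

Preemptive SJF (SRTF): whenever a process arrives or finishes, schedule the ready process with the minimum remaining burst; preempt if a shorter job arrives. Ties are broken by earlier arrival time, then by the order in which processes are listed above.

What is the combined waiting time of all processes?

Schedule: | A 0-3 | B 3-7 | C 7-8 | A 8-13 |
Completion: A=13  B=7  C=8
Waiting = turnaround − burst: A=5, B=0, C=0
Total waiting = 5 + 0 + 0 = 5

5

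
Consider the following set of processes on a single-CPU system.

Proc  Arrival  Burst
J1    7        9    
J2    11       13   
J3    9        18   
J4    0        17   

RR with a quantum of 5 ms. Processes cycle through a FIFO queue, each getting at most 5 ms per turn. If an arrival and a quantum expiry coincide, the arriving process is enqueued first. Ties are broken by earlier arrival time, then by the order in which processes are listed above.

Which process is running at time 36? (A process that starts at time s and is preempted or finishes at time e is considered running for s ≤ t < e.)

Schedule: | J4 0-10 | J1 10-15 | J3 15-20 | J4 20-25 | J2 25-30 | J1 30-34 | J3 34-39 | J4 39-41 | J2 41-46 | J3 46-51 | J2 51-54 | J3 54-57 |
Completion: J1=34  J2=54  J3=57  J4=41

J3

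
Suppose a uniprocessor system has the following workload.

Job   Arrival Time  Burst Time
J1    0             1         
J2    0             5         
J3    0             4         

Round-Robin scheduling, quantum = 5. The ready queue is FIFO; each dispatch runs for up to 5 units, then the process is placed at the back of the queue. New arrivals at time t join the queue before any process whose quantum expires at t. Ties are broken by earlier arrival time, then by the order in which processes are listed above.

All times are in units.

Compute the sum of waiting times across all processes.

7

Gantt: | J1 0-1 | J2 1-6 | J3 6-10 |
Completion: J1=1  J2=6  J3=10
Turnaround (C−A): J1=1  J2=6  J3=10
Waiting = turnaround − burst: J1=0, J2=1, J3=6
Total waiting = 0 + 1 + 6 = 7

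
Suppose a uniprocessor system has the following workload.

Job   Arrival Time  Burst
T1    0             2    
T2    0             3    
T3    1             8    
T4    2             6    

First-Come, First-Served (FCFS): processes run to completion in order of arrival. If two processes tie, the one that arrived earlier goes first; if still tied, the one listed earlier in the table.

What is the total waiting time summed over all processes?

Schedule: | T1 0-2 | T2 2-5 | T3 5-13 | T4 13-19 |
Completion: T1=2  T2=5  T3=13  T4=19
Turnaround (C−A): T1=2  T2=5  T3=12  T4=17
Waiting = turnaround − burst: T1=0, T2=2, T3=4, T4=11
Total waiting = 0 + 2 + 4 + 11 = 17

17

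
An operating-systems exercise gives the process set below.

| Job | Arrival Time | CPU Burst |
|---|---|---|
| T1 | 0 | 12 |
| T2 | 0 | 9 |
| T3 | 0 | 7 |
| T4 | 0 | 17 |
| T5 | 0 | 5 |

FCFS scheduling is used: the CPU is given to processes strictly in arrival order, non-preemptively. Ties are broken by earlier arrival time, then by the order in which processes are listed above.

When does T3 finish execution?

Gantt: | T1 0-12 | T2 12-21 | T3 21-28 | T4 28-45 | T5 45-50 |
Completion: T1=12  T2=21  T3=28  T4=45  T5=50
Turnaround (C−A): T1=12  T2=21  T3=28  T4=45  T5=50

28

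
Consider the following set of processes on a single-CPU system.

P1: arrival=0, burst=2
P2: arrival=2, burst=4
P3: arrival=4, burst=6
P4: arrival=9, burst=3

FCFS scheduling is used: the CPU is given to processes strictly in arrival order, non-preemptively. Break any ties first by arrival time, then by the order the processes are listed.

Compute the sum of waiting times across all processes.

Schedule: | P1 0-2 | P2 2-6 | P3 6-12 | P4 12-15 |
Completion: P1=2  P2=6  P3=12  P4=15
Turnaround (C−A): P1=2  P2=4  P3=8  P4=6
Waiting = turnaround − burst: P1=0, P2=0, P3=2, P4=3
Total waiting = 0 + 0 + 2 + 3 = 5

5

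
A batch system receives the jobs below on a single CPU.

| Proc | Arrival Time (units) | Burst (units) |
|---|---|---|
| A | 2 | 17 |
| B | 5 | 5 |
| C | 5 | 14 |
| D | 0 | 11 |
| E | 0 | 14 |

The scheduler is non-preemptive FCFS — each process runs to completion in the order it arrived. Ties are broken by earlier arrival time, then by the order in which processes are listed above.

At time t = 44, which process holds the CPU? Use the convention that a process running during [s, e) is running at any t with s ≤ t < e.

Timeline: | D 0-11 | E 11-25 | A 25-42 | B 42-47 | C 47-61 |
Completion: A=42  B=47  C=61  D=11  E=25
Turnaround (C−A): A=40  B=42  C=56  D=11  E=25

B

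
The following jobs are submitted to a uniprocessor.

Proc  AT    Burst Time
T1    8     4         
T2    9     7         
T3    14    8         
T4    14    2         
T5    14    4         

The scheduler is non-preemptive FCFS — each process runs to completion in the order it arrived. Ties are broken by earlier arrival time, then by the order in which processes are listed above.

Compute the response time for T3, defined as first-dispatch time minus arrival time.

Gantt: | idle 0-8 | T1 8-12 | T2 12-19 | T3 19-27 | T4 27-29 | T5 29-33 |
Completion: T1=12  T2=19  T3=27  T4=29  T5=33
Turnaround (C−A): T1=4  T2=10  T3=13  T4=15  T5=19
Response(T3) = first start − arrival = 19 − 14 = 5

5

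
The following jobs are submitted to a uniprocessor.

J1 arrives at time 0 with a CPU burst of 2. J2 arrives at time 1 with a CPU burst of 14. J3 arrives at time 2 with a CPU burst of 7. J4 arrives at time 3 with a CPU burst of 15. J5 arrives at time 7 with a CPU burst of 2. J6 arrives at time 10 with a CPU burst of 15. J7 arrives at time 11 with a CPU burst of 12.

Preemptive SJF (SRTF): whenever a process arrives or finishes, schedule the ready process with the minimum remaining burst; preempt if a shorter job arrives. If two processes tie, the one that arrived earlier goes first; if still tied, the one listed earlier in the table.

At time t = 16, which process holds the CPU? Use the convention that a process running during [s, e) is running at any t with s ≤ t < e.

J7

Gantt: | J1 0-2 | J3 2-9 | J5 9-11 | J7 11-23 | J2 23-37 | J4 37-52 | J6 52-67 |
Completion: J1=2  J2=37  J3=9  J4=52  J5=11  J6=67  J7=23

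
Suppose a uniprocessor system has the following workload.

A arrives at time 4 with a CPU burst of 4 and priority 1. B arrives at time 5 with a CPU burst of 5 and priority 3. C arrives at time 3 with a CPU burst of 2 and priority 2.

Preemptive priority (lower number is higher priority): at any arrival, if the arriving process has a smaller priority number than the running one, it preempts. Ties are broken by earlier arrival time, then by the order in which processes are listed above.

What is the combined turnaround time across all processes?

19

Gantt: | idle 0-3 | C 3-4 | A 4-8 | C 8-9 | B 9-14 |
Completion: A=8  B=14  C=9
Turnaround (C−A): A=4  B=9  C=6
Turnaround = completion − arrival: A=4, B=9, C=6
Total turnaround = 4 + 9 + 6 = 19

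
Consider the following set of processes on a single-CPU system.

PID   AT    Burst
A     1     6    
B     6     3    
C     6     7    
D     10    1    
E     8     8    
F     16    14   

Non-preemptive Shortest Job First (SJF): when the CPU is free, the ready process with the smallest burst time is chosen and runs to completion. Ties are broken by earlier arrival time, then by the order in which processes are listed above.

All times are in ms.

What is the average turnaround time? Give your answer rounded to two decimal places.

10.83

Gantt: | idle 0-1 | A 1-7 | B 7-10 | D 10-11 | C 11-18 | E 18-26 | F 26-40 |
Completion: A=7  B=10  C=18  D=11  E=26  F=40
Turnaround times: A=6, B=4, C=12, D=1, E=18, F=24
Average turnaround = (6+4+12+1+18+24) / 6 = 65/6 = 10.83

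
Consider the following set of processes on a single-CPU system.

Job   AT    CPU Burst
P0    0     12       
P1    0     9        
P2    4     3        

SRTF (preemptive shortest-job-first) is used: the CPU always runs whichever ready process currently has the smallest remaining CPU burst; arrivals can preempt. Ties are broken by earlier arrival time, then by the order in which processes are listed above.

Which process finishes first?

P2

Schedule: | P1 0-4 | P2 4-7 | P1 7-12 | P0 12-24 |
Completion: P0=24  P1=12  P2=7
Turnaround (C−A): P0=24  P1=12  P2=3
Finish order: P2 → P1 → P0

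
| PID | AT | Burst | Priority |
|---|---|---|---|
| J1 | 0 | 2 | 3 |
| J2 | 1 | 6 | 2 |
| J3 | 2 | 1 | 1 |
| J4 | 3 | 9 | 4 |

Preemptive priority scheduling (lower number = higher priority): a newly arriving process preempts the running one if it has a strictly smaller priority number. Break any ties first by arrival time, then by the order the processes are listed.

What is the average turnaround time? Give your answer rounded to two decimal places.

Gantt: | J1 0-1 | J2 1-2 | J3 2-3 | J2 3-8 | J1 8-9 | J4 9-18 |
Completion: J1=9  J2=8  J3=3  J4=18
Turnaround (C−A): J1=9  J2=7  J3=1  J4=15
Turnaround times: J1=9, J2=7, J3=1, J4=15
Average turnaround = (9+7+1+15) / 4 = 32/4 = 8.00

8.00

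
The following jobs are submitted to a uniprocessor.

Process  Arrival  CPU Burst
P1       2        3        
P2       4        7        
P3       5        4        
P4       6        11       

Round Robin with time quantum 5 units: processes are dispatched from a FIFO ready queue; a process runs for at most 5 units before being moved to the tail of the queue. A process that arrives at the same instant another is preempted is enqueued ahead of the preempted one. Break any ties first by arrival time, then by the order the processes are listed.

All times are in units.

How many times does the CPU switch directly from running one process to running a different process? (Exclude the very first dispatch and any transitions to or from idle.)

Gantt: | idle 0-2 | P1 2-5 | P2 5-10 | P3 10-14 | P4 14-19 | P2 19-21 | P4 21-27 |
Completion: P1=5  P2=21  P3=14  P4=27
Turnaround (C−A): P1=3  P2=17  P3=9  P4=21

5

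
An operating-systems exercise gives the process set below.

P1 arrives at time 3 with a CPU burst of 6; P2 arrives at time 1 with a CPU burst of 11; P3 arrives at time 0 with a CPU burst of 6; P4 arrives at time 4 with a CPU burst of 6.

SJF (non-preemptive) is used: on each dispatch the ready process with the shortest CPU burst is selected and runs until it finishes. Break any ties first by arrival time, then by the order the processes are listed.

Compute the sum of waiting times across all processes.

28

Gantt: | P3 0-6 | P1 6-12 | P4 12-18 | P2 18-29 |
Completion: P1=12  P2=29  P3=6  P4=18
Turnaround (C−A): P1=9  P2=28  P3=6  P4=14
Waiting = turnaround − burst: P1=3, P2=17, P3=0, P4=8
Total waiting = 3 + 17 + 0 + 8 = 28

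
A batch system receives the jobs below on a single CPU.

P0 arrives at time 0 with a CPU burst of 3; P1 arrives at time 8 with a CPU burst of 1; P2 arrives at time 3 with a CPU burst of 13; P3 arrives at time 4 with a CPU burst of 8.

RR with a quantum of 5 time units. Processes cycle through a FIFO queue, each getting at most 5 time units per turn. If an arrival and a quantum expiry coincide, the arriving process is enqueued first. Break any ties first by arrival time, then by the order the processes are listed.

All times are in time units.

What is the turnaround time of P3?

18

Gantt: | P0 0-3 | P2 3-8 | P3 8-13 | P1 13-14 | P2 14-19 | P3 19-22 | P2 22-25 |
Completion: P0=3  P1=14  P2=25  P3=22
Turnaround (C−A): P0=3  P1=6  P2=22  P3=18
Turnaround(P3) = completion − arrival = 22 − 4 = 18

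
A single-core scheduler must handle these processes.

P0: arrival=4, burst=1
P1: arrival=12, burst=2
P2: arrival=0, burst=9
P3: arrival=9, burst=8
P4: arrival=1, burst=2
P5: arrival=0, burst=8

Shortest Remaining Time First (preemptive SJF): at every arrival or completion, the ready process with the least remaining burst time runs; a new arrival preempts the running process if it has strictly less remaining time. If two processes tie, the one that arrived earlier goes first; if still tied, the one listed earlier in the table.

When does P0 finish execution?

Timeline: | P5 0-1 | P4 1-3 | P5 3-4 | P0 4-5 | P5 5-11 | P3 11-12 | P1 12-14 | P3 14-21 | P2 21-30 |
Completion: P0=5  P1=14  P2=30  P3=21  P4=3  P5=11

5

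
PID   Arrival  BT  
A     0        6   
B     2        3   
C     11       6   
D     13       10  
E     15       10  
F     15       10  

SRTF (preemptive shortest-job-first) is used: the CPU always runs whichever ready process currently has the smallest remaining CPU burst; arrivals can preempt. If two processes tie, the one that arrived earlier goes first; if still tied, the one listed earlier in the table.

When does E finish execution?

37

Timeline: | A 0-2 | B 2-5 | A 5-9 | idle 9-11 | C 11-17 | D 17-27 | E 27-37 | F 37-47 |
Completion: A=9  B=5  C=17  D=27  E=37  F=47
Turnaround (C−A): A=9  B=3  C=6  D=14  E=22  F=32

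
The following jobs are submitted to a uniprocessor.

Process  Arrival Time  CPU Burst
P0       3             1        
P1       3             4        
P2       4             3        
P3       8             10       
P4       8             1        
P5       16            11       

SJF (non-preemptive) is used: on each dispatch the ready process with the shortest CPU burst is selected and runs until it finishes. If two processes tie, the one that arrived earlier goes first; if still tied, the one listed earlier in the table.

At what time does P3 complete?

22

Gantt: | idle 0-3 | P0 3-4 | P2 4-7 | P1 7-11 | P4 11-12 | P3 12-22 | P5 22-33 |
Completion: P0=4  P1=11  P2=7  P3=22  P4=12  P5=33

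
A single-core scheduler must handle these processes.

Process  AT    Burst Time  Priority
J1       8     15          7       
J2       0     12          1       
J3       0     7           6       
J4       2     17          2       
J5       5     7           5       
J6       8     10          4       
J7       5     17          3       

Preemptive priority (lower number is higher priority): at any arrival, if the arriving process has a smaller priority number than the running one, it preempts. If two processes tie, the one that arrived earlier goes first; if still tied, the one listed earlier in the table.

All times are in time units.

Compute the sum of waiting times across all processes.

Schedule: | J2 0-12 | J4 12-29 | J7 29-46 | J6 46-56 | J5 56-63 | J3 63-70 | J1 70-85 |
Completion: J1=85  J2=12  J3=70  J4=29  J5=63  J6=56  J7=46
Turnaround (C−A): J1=77  J2=12  J3=70  J4=27  J5=58  J6=48  J7=41
Waiting = turnaround − burst: J1=62, J2=0, J3=63, J4=10, J5=51, J6=38, J7=24
Total waiting = 62 + 0 + 63 + 10 + 51 + 38 + 24 = 248

248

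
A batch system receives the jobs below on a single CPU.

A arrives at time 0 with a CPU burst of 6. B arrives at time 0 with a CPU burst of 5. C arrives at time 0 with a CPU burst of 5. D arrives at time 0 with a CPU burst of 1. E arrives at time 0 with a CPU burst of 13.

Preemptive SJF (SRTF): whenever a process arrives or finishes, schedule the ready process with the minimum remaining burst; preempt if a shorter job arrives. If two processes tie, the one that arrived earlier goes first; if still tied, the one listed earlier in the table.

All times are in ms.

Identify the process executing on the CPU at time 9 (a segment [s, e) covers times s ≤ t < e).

Timeline: | D 0-1 | B 1-6 | C 6-11 | A 11-17 | E 17-30 |
Completion: A=17  B=6  C=11  D=1  E=30
Turnaround (C−A): A=17  B=6  C=11  D=1  E=30

C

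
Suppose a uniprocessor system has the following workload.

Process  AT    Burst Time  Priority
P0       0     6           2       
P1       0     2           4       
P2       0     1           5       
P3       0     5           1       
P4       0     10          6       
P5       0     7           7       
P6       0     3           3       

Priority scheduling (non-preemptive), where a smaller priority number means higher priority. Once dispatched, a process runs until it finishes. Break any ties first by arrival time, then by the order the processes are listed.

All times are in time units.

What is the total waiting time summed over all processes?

90

Gantt: | P3 0-5 | P0 5-11 | P6 11-14 | P1 14-16 | P2 16-17 | P4 17-27 | P5 27-34 |
Completion: P0=11  P1=16  P2=17  P3=5  P4=27  P5=34  P6=14
Turnaround (C−A): P0=11  P1=16  P2=17  P3=5  P4=27  P5=34  P6=14
Waiting = turnaround − burst: P0=5, P1=14, P2=16, P3=0, P4=17, P5=27, P6=11
Total waiting = 5 + 14 + 16 + 0 + 17 + 27 + 11 = 90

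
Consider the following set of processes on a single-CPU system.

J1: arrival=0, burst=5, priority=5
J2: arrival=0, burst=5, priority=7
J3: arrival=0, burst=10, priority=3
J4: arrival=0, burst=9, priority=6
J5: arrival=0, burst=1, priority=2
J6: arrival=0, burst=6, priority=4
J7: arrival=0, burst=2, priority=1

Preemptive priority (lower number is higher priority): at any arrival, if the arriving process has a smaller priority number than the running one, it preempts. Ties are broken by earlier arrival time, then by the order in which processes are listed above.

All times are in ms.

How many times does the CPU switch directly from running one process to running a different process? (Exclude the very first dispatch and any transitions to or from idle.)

Timeline: | J7 0-2 | J5 2-3 | J3 3-13 | J6 13-19 | J1 19-24 | J4 24-33 | J2 33-38 |
Completion: J1=24  J2=38  J3=13  J4=33  J5=3  J6=19  J7=2
Turnaround (C−A): J1=24  J2=38  J3=13  J4=33  J5=3  J6=19  J7=2

6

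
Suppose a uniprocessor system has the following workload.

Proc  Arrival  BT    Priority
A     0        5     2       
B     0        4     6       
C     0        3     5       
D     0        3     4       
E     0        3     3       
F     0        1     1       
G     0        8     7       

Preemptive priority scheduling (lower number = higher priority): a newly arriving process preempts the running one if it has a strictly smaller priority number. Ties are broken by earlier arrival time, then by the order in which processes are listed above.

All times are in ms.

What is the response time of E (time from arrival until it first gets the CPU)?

6

Gantt: | F 0-1 | A 1-6 | E 6-9 | D 9-12 | C 12-15 | B 15-19 | G 19-27 |
Completion: A=6  B=19  C=15  D=12  E=9  F=1  G=27
Turnaround (C−A): A=6  B=19  C=15  D=12  E=9  F=1  G=27
Response(E) = first start − arrival = 6 − 0 = 6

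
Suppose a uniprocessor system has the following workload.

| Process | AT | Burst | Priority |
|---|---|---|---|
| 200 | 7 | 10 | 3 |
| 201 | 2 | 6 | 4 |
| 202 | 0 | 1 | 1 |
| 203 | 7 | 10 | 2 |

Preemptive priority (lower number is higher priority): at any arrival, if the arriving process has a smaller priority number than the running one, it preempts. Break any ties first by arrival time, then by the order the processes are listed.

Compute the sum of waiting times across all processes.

Schedule: | 202 0-1 | idle 1-2 | 201 2-7 | 203 7-17 | 200 17-27 | 201 27-28 |
Completion: 200=27  201=28  202=1  203=17
Waiting = turnaround − burst: 200=10, 201=20, 202=0, 203=0
Total waiting = 10 + 20 + 0 + 0 = 30

30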